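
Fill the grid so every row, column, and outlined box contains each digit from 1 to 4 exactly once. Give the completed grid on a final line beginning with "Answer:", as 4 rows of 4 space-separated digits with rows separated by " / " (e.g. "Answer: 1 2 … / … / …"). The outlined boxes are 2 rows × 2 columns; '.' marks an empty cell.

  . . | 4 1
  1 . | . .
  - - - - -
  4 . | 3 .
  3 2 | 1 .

Step 1. [r2c4∈{2,3}] 3 has one home in col 4: r2c4, so r2c4=3.
Step 2. [r3c4∈{2}] r3c4 is down to just 2, so r3c4=2.
Step 3. [r3c2∈{1}] nothing but 1 survives at r3c2. So r3c2=1.
Step 4. [r1c2∈{3}] r1c2's peers cover all but 3, so r1c2=3.
Step 5. [r1c1∈{2}] r1c1 has the single candidate 2 ⇒ r1c1=2.
Step 6. [r2c3∈{2}] nothing but 2 survives at r2c3 ⇒ r2c3=2.
Step 7. [r2c2∈{4}] r2c2 has the single candidate 4. So r2c2=4.
Step 8. [r4c4∈{4}] nothing but 4 survives at r4c4 ⇒ r4c4=4.

Answer: 2 3 4 1 / 1 4 2 3 / 4 1 3 2 / 3 2 1 4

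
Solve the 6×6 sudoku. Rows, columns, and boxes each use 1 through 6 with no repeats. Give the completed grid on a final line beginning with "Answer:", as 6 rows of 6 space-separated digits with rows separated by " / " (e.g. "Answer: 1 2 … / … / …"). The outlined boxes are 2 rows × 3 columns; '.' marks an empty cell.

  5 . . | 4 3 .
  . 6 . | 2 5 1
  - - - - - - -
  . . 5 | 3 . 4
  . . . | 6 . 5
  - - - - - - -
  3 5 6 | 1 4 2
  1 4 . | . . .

Step 1. [r4c2∈{1,2,3}] in col 2, 3 fits only at r4c2, so r4c2=3.
Step 2. [r2c1∈{4}] r2c1's peers cover all but 4 ⇒ r2c1=4.
Step 3. [r4c1∈{2}] only 2 remains possible at r4c1, so r4c1=2.
Step 4. [r3c2∈{1}] r3c2 has the single candidate 1 ⇒ r3c2=1.
Step 5. [r6c3∈{2}] nothing but 2 survives at r6c3 ⇒ r6c3=2.
Step 6. [r6c5∈{6}] r6c5's peers cover all but 6 ⇒ r6c5=6.
Step 7. [r4c3∈{4}] r4c3 has the single candidate 4. So r4c3=4.
Step 8. [r4c5∈{1}] nothing but 1 survives at r4c5 ⇒ r4c5=1.
Step 9. [r1c3∈{1}] nothing but 1 survives at r1c3. So r1c3=1.
Step 10. [r3c5∈{2}] r3c5 has the single candidate 2 ⇒ r3c5=2.
Step 11. [r3c1∈{6}] r3c1 is down to just 6 ⇒ r3c1=6.
Step 12. [r6c4∈{5}] only 5 remains possible at r6c4 ⇒ r6c4=5.
Step 13. [r2c3∈{3}] r2c3 is down to just 3 ⇒ r2c3=3.
Step 14. [r6c6∈{3}] r6c6 has the single candidate 3, so r6c6=3.
Step 15. [r1c6∈{6}] r1c6 has the single candidate 6, so r1c6=6.
Step 16. [r1c2∈{2}] r1c2's peers cover all but 2, so r1c2=2.

Answer: 5 2 1 4 3 6 / 4 6 3 2 5 1 / 6 1 5 3 2 4 / 2 3 4 6 1 5 / 3 5 6 1 4 2 / 1 4 2 5 6 3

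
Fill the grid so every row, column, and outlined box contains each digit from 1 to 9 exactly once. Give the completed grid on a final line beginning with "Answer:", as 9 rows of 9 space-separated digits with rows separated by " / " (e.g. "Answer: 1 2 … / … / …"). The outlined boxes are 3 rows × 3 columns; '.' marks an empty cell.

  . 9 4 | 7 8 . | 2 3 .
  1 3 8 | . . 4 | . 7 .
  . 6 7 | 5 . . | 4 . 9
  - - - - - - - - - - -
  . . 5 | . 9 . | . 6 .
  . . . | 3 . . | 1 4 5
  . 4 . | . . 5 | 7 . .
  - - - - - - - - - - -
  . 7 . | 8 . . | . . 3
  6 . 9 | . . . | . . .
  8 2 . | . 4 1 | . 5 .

Step 1. [r8c4∈{2}] r8c4 has the single candidate 2. So r8c4=2.
Step 2. [r2c9∈{6}] r2c9's peers cover all but 6. So r2c9=6.
Step 3. [r3c1∈{2}] only 2 remains possible at r3c1. So r3c1=2.
Step 4. [r6c8∈{2,8,9}] box 6 places 9 nowhere but r6c8 ⇒ r6c8=9.
Step 5. [r6c9∈{2,8}] r6c9 is the only open cell in row 6 admitting 8, so r6c9=8.
Step 6. [r3c5∈{1,3}] r3c5 is the only open cell in box 2 admitting 1. So r3c5=1.
Step 7. [r7c6∈{6,9}] col 6 places 9 nowhere but r7c6, so r7c6=9.
Step 8. [r7c3∈{1}] r7c3's peers cover all but 1. So r7c3=1.
Step 9. [r9c4∈{6}] only 6 remains possible at r9c4 ⇒ r9c4=6.
Step 10. [r8c5∈{3,5,7}] across col 5, 3 lands solely at r8c5, so r8c5=3.
Step 11. [r5c5∈{2,6,7}] across col 5, 7 lands solely at r5c5, so r5c5=7.
Step 12. [r6c5∈{2,6}] across col 5, 6 lands solely at r6c5 ⇒ r6c5=6.
Step 13. [r6c1∈{3}] r6c1 has the single candidate 3, so r6c1=3.
Step 14. [r5c2∈{8}] r5c2's peers cover all but 8. So r5c2=8.
Step 15. [r8c9∈{1,4,7}] row 8 places 4 nowhere but r8c9 ⇒ r8c9=4.
Step 16. [r5c6∈{2}] r5c6 is down to just 2. So r5c6=2.
Step 17. [r8c2∈{5}] only 5 remains possible at r8c2, so r8c2=5.
Step 18. [r8c8∈{1,8}] row 8 places 1 nowhere but r8c8. So r8c8=1.
Step 19. [r4c2∈{1}] nothing but 1 survives at r4c2 ⇒ r4c2=1.
Step 20. [r4c1∈{7}] nothing but 7 survives at r4c1. So r4c1=7.
Step 21. [r3c8∈{8}] r3c8 has the single candidate 8 ⇒ r3c8=8.
Step 22. [r4c6∈{8}] nothing but 8 survives at r4c6 ⇒ r4c6=8.
Step 23. [r9c9∈{7}] r9c9 is down to just 7, so r9c9=7.
Step 24. [r2c4∈{9}] r2c4 is down to just 9 ⇒ r2c4=9.
Step 25. [r9c7∈{9}] nothing but 9 survives at r9c7 ⇒ r9c7=9.
Step 26. [r7c5∈{5}] r7c5's peers cover all but 5, so r7c5=5.
Step 27. [r5c3∈{6}] r5c3 has the single candidate 6. So r5c3=6.
Step 28. [r7c7∈{6}] r7c7 is down to just 6 ⇒ r7c7=6.
Step 29. [r6c3∈{2}] only 2 remains possible at r6c3, so r6c3=2.
Step 30. [r1c1∈{5}] nothing but 5 survives at r1c1, so r1c1=5.
Step 31. [r1c6∈{6}] r1c6's peers cover all but 6, so r1c6=6.
Step 32. [r2c5∈{2}] nothing but 2 survives at r2c5. So r2c5=2.
Step 33. [r9c3∈{3}] r9c3 is down to just 3 ⇒ r9c3=3.
Step 34. [r4c4∈{4}] only 4 remains possible at r4c4 ⇒ r4c4=4.
Step 35. [r3c6∈{3}] r3c6 is down to just 3. So r3c6=3.
Step 36. [r2c7∈{5}] r2c7 has the single candidate 5, so r2c7=5.
Step 37. [r4c9∈{2}] only 2 remains possible at r4c9. So r4c9=2.
Step 38. [r4c7∈{3}] nothing but 3 survives at r4c7, so r4c7=3.
Step 39. [r7c1∈{4}] nothing but 4 survives at r7c1, so r7c1=4.
Step 40. [r8c7∈{8}] r8c7 has the single candidate 8, so r8c7=8.
Step 41. [r1c9∈{1}] r1c9 is down to just 1, so r1c9=1.
Step 42. [r6c4∈{1}] only 1 remains possible at r6c4. So r6c4=1.
Step 43. [r7c8∈{2}] r7c8 has the single candidate 2, so r7c8=2.
Step 44. [r8c6∈{7}] only 7 remains possible at r8c6 ⇒ r8c6=7.
Step 45. [r5c1∈{9}] r5c1 is down to just 9, so r5c1=9.

Answer: 5 9 4 7 8 6 2 3 1 / 1 3 8 9 2 4 5 7 6 / 2 6 7 5 1 3 4 8 9 / 7 1 5 4 9 8 3 6 2 / 9 8 6 3 7 2 1 4 5 / 3 4 2 1 6 5 7 9 8 / 4 7 1 8 5 9 6 2 3 / 6 5 9 2 3 7 8 1 4 / 8 2 3 6 4 1 9 5 7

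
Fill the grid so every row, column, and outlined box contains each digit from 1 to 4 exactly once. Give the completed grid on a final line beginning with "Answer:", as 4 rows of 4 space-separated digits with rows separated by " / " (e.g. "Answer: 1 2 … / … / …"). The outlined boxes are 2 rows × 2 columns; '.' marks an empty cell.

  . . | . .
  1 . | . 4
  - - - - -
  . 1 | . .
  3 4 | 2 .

Step 1. [r2c3∈{3}] nothing but 3 survives at r2c3 ⇒ r2c3=3.
Step 2. [r1c4∈{1,2}] col 4 places 2 nowhere but r1c4 ⇒ r1c4=2.
Step 3. [r1c2∈{3}] r1c2's peers cover all but 3 ⇒ r1c2=3.
Step 4. [r4c4∈{1}] r4c4's peers cover all but 1. So r4c4=1.
Step 5. [r2c2∈{2}] r2c2 has the single candidate 2. So r2c2=2.
Step 6. [r3c3∈{4}] only 4 remains possible at r3c3 ⇒ r3c3=4.
Step 7. [r3c4∈{3}] nothing but 3 survives at r3c4 ⇒ r3c4=3.
Step 8. [r1c3∈{1}] r1c3 is down to just 1. So r1c3=1.
Step 9. [r3c1∈{2}] r3c1 is down to just 2, so r3c1=2.
Step 10. [r1c1∈{4}] only 4 remains possible at r1c1. So r1c1=4.

Answer: 4 3 1 2 / 1 2 3 4 / 2 1 4 3 / 3 4 2 1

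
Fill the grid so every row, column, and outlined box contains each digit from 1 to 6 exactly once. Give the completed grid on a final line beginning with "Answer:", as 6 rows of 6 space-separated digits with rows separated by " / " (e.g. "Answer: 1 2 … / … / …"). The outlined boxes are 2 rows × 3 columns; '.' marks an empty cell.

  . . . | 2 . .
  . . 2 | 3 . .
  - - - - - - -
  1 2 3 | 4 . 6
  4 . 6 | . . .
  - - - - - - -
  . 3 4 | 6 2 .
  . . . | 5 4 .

Step 1. [r1c3∈{1,5}] across col 3, 5 lands solely at r1c3. So r1c3=5.
Step 2. [r2c1∈{6}] r2c1 has the single candidate 6 ⇒ r2c1=6.
Step 3. [r5c6∈{1}] nothing but 1 survives at r5c6. So r5c6=1.
Step 4. [r3c5∈{5}] r3c5 is down to just 5. So r3c5=5.
Step 5. [r2c5∈{1}] nothing but 1 survives at r2c5. So r2c5=1.
Step 6. [r2c2∈{4}] r2c2 has the single candidate 4, so r2c2=4.
Step 7. [r6c6∈{3}] r6c6 has the single candidate 3. So r6c6=3.
Step 8. [r6c3∈{1}] only 1 remains possible at r6c3, so r6c3=1.
Step 9. [r4c2∈{5}] nothing but 5 survives at r4c2 ⇒ r4c2=5.
Step 10. [r4c6∈{2}] r4c6 is down to just 2, so r4c6=2.
Step 11. [r6c1∈{2}] r6c1 has the single candidate 2 ⇒ r6c1=2.
Step 12. [r4c5∈{3}] r4c5 has the single candidate 3. So r4c5=3.
Step 13. [r6c2∈{6}] r6c2's peers cover all but 6. So r6c2=6.
Step 14. [r1c2∈{1}] only 1 remains possible at r1c2 ⇒ r1c2=1.
Step 15. [r5c1∈{5}] r5c1 is down to just 5, so r5c1=5.
Step 16. [r1c1∈{3}] nothing but 3 survives at r1c1 ⇒ r1c1=3.
Step 17. [r4c4∈{1}] r4c4 is down to just 1 ⇒ r4c4=1.
Step 18. [r1c6∈{4}] nothing but 4 survives at r1c6 ⇒ r1c6=4.
Step 19. [r2c6∈{5}] r2c6 has the single candidate 5 ⇒ r2c6=5.
Step 20. [r1c5∈{6}] r1c5 has the single candidate 6, so r1c5=6.

Answer: 3 1 5 2 6 4 / 6 4 2 3 1 5 / 1 2 3 4 5 6 / 4 5 6 1 3 2 / 5 3 4 6 2 1 / 2 6 1 5 4 3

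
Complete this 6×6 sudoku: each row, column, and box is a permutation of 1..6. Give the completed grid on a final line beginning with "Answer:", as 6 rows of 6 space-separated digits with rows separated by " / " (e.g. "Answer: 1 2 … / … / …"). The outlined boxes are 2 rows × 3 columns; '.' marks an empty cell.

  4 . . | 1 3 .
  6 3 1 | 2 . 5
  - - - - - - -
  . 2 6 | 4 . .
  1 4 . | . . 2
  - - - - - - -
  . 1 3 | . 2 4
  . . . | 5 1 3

Step 1. [r4c3∈{5}] only 5 remains possible at r4c3 ⇒ r4c3=5.
Step 2. [r4c4∈{3,6}] in row 4, 3 fits only at r4c4, so r4c4=3.
Step 3. [r1c3∈{2}] r1c3 has the single candidate 2, so r1c3=2.
Step 4. [r4c5∈{6}] r4c5's peers cover all but 6, so r4c5=6.
Step 5. [r3c1∈{3}] nothing but 3 survives at r3c1 ⇒ r3c1=3.
Step 6. [r2c5∈{4}] r2c5 is down to just 4. So r2c5=4.
Step 7. [r6c3∈{4}] only 4 remains possible at r6c3 ⇒ r6c3=4.
Step 8. [r1c2∈{5}] nothing but 5 survives at r1c2. So r1c2=5.
Step 9. [r6c2∈{6}] r6c2's peers cover all but 6. So r6c2=6.
Step 10. [r5c1∈{5}] r5c1 is down to just 5. So r5c1=5.
Step 11. [r5c4∈{6}] r5c4 is down to just 6 ⇒ r5c4=6.
Step 12. [r3c5∈{5}] r3c5 is down to just 5. So r3c5=5.
Step 13. [r1c6∈{6}] only 6 remains possible at r1c6. So r1c6=6.
Step 14. [r3c6∈{1}] nothing but 1 survives at r3c6. So r3c6=1.
Step 15. [r6c1∈{2}] r6c1 has the single candidate 2. So r6c1=2.

Answer: 4 5 2 1 3 6 / 6 3 1 2 4 5 / 3 2 6 4 5 1 / 1 4 5 3 6 2 / 5 1 3 6 2 4 / 2 6 4 5 1 3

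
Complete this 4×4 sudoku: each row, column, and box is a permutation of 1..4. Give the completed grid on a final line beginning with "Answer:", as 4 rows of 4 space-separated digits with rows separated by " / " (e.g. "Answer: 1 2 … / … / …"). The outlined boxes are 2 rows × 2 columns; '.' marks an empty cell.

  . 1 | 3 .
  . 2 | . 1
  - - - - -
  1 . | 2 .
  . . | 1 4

Step 1. [r2c1∈{3,4}] in row 2, 3 fits only at r2c1 ⇒ r2c1=3.
Step 2. [r4c2∈{3}] r4c2's peers cover all but 3, so r4c2=3.
Step 3. [r3c4∈{3}] r3c4's peers cover all but 3, so r3c4=3.
Step 4. [r1c4∈{2}] nothing but 2 survives at r1c4, so r1c4=2.
Step 5. [r4c1∈{2}] r4c1's peers cover all but 2 ⇒ r4c1=2.
Step 6. [r2c3∈{4}] r2c3 is down to just 4 ⇒ r2c3=4.
Step 7. [r3c2∈{4}] r3c2 has the single candidate 4, so r3c2=4.
Step 8. [r1c1∈{4}] r1c1 has the single candidate 4 ⇒ r1c1=4.

Answer: 4 1 3 2 / 3 2 4 1 / 1 4 2 3 / 2 3 1 4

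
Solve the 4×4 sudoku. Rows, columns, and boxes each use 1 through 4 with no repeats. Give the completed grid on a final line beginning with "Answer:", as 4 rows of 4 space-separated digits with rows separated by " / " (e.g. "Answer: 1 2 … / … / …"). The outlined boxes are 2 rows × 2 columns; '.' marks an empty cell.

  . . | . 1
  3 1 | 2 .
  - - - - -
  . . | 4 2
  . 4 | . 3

Step 1. [r4c1∈{1,2}] 2 has one home in row 4: r4c1, so r4c1=2.
Step 2. [r3c1∈{1}] r3c1's peers cover all but 1. So r3c1=1.
Step 3. [r3c2∈{3}] only 3 remains possible at r3c2 ⇒ r3c2=3.
Step 4. [r1c3∈{3}] nothing but 3 survives at r1c3, so r1c3=3.
Step 5. [r1c1∈{4}] r1c1's peers cover all but 4 ⇒ r1c1=4.
Step 6. [r1c2∈{2}] nothing but 2 survives at r1c2, so r1c2=2.
Step 7. [r4c3∈{1}] nothing but 1 survives at r4c3, so r4c3=1.
Step 8. [r2c4∈{4}] r2c4 is down to just 4, so r2c4=4.

Answer: 4 2 3 1 / 3 1 2 4 / 1 3 4 2 / 2 4 1 3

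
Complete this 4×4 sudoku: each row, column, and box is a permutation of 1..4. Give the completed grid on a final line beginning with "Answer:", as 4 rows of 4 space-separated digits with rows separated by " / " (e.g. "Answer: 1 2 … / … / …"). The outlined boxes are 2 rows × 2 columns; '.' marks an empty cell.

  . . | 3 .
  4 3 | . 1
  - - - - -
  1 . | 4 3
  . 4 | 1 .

Step 1. [r1c1∈{2}] nothing but 2 survives at r1c1. So r1c1=2.
Step 2. [r1c4∈{4}] nothing but 4 survives at r1c4. So r1c4=4.
Step 3. [r4c4∈{2}] r4c4's peers cover all but 2, so r4c4=2.
Step 4. [r4c1∈{3}] only 3 remains possible at r4c1 ⇒ r4c1=3.
Step 5. [r2c3∈{2}] nothing but 2 survives at r2c3. So r2c3=2.
Step 6. [r3c2∈{2}] only 2 remains possible at r3c2, so r3c2=2.
Step 7. [r1c2∈{1}] r1c2's peers cover all but 1 ⇒ r1c2=1.

Answer: 2 1 3 4 / 4 3 2 1 / 1 2 4 3 / 3 4 1 2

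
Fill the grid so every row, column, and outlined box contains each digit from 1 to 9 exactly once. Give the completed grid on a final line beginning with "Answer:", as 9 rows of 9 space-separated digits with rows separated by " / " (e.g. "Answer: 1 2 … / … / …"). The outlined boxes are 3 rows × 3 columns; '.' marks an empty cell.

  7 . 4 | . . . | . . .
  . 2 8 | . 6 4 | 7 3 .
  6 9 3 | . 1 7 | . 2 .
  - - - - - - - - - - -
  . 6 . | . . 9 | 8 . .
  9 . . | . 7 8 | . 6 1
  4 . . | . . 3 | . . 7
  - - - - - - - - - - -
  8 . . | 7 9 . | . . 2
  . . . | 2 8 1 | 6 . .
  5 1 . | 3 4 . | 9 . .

Step 1. [r1c2∈{5}] r1c2 is down to just 5, so r1c2=5.
Step 2. [r4c1∈{1,2,3}] across col 1, 2 lands solely at r4c1 ⇒ r4c1=2.
Step 3. [r4c5∈{5}] r4c5 has the single candidate 5. So r4c5=5.
Step 4. [r4c8∈{4}] r4c8 is down to just 4, so r4c8=4.
Step 5. [r8c2∈{3,4,7}] across col 2, 7 lands solely at r8c2 ⇒ r8c2=7.
Step 6. [r8c8∈{5}] r8c8's peers cover all but 5 ⇒ r8c8=5.
Step 7. [r8c9∈{3,4}] 4 has one home in row 8: r8c9 ⇒ r8c9=4.
Step 8. [r5c7∈{2,3,5}] across row 5, 2 lands solely at r5c7 ⇒ r5c7=2.
Step 9. [r9c9∈{8}] nothing but 8 survives at r9c9. So r9c9=8.
Step 10. [r3c9∈{5}] r3c9 is down to just 5, so r3c9=5.
Step 11. [r2c9∈{9}] nothing but 9 survives at r2c9. So r2c9=9.
Step 12. [r7c8∈{1}] r7c8 has the single candidate 1 ⇒ r7c8=1.
Step 13. [r4c4∈{1}] r4c4 has the single candidate 1, so r4c4=1.
Step 14. [r7c3∈{6}] nothing but 6 survives at r7c3 ⇒ r7c3=6.
Step 15. [r5c3∈{5}] only 5 remains possible at r5c3 ⇒ r5c3=5.
Step 16. [r6c5∈{2}] only 2 remains possible at r6c5 ⇒ r6c5=2.
Step 17. [r7c2∈{3,4}] in row 7, 4 fits only at r7c2. So r7c2=4.
Step 18. [r1c8∈{8}] nothing but 8 survives at r1c8, so r1c8=8.
Step 19. [r8c1∈{3}] r8c1 has the single candidate 3, so r8c1=3.
Step 20. [r2c4∈{5}] nothing but 5 survives at r2c4, so r2c4=5.
Step 21. [r6c3∈{1}] r6c3's peers cover all but 1. So r6c3=1.
Step 22. [r6c2∈{8}] r6c2 is down to just 8 ⇒ r6c2=8.
Step 23. [r1c7∈{1}] r1c7 has the single candidate 1. So r1c7=1.
Step 24. [r7c6∈{5}] r7c6 has the single candidate 5, so r7c6=5.
Step 25. [r1c4∈{9}] r1c4 is down to just 9. So r1c4=9.
Step 26. [r3c7∈{4}] r3c7's peers cover all but 4 ⇒ r3c7=4.
Step 27. [r1c6∈{2}] r1c6 has the single candidate 2. So r1c6=2.
Step 28. [r2c1∈{1}] r2c1's peers cover all but 1, so r2c1=1.
Step 29. [r9c6∈{6}] r9c6's peers cover all but 6 ⇒ r9c6=6.
Step 30. [r5c2∈{3}] nothing but 3 survives at r5c2. So r5c2=3.
Step 31. [r1c9∈{6}] only 6 remains possible at r1c9. So r1c9=6.
Step 32. [r4c9∈{3}] only 3 remains possible at r4c9. So r4c9=3.
Step 33. [r7c7∈{3}] only 3 remains possible at r7c7, so r7c7=3.
Step 34. [r5c4∈{4}] r5c4 has the single candidate 4 ⇒ r5c4=4.
Step 35. [r8c3∈{9}] r8c3's peers cover all but 9, so r8c3=9.
Step 36. [r3c4∈{8}] r3c4 is down to just 8 ⇒ r3c4=8.
Step 37. [r4c3∈{7}] r4c3 is down to just 7, so r4c3=7.
Step 38. [r9c8∈{7}] r9c8 has the single candidate 7, so r9c8=7.
Step 39. [r6c8∈{9}] r6c8 is down to just 9. So r6c8=9.
Step 40. [r9c3∈{2}] nothing but 2 survives at r9c3 ⇒ r9c3=2.
Step 41. [r1c5∈{3}] only 3 remains possible at r1c5. So r1c5=3.
Step 42. [r6c4∈{6}] only 6 remains possible at r6c4 ⇒ r6c4=6.
Step 43. [r6c7∈{5}] r6c7 has the single candidate 5 ⇒ r6c7=5.

Answer: 7 5 4 9 3 2 1 8 6 / 1 2 8 5 6 4 7 3 9 / 6 9 3 8 1 7 4 2 5 / 2 6 7 1 5 9 8 4 3 / 9 3 5 4 7 8 2 6 1 / 4 8 1 6 2 3 5 9 7 / 8 4 6 7 9 5 3 1 2 / 3 7 9 2 8 1 6 5 4 / 5 1 2 3 4 6 9 7 8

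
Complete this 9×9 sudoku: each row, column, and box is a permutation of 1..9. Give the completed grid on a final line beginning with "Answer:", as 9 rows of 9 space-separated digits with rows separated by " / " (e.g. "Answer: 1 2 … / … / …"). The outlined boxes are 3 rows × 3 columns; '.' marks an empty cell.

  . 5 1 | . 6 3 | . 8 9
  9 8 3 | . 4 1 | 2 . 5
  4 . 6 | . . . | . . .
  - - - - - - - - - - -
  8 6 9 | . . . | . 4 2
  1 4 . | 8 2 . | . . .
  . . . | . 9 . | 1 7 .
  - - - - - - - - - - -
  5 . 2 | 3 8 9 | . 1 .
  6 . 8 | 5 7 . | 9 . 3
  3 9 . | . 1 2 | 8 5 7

Step 1. [r5c9∈{6}] only 6 remains possible at r5c9 ⇒ r5c9=6.
Step 2. [r1c1∈{2,7}] 7 has one home in col 1: r1c1. So r1c1=7.
Step 3. [r6c6∈{4,5,6}] col 6 places 6 nowhere but r6c6. So r6c6=6.
Step 4. [r2c4∈{7}] r2c4 has the single candidate 7, so r2c4=7.
Step 5. [r4c6∈{5,7}] row 4 places 7 nowhere but r4c6. So r4c6=7.
Step 6. [r5c6∈{5}] only 5 remains possible at r5c6. So r5c6=5.
Step 7. [r5c7∈{3}] nothing but 3 survives at r5c7. So r5c7=3.
Step 8. [r3c2∈{2}] r3c2's peers cover all but 2 ⇒ r3c2=2.
Step 9. [r8c6∈{4}] nothing but 4 survives at r8c6 ⇒ r8c6=4.
Step 10. [r7c7∈{4,6}] across row 7, 6 lands solely at r7c7 ⇒ r7c7=6.
Step 11. [r3c7∈{7}] only 7 remains possible at r3c7, so r3c7=7.
Step 12. [r3c6∈{8}] r3c6 is down to just 8. So r3c6=8.
Step 13. [r3c5∈{5}] r3c5 has the single candidate 5, so r3c5=5.
Step 14. [r3c4∈{9}] r3c4 has the single candidate 9. So r3c4=9.
Step 15. [r8c8∈{2}] r8c8 is down to just 2. So r8c8=2.
Step 16. [r6c4∈{4}] r6c4 has the single candidate 4 ⇒ r6c4=4.
Step 17. [r9c4∈{6}] r9c4 is down to just 6. So r9c4=6.
Step 18. [r4c7∈{5}] r4c7 has the single candidate 5 ⇒ r4c7=5.
Step 19. [r6c9∈{8}] r6c9's peers cover all but 8. So r6c9=8.
Step 20. [r7c9∈{4}] nothing but 4 survives at r7c9, so r7c9=4.
Step 21. [r2c8∈{6}] r2c8 has the single candidate 6 ⇒ r2c8=6.
Step 22. [r5c8∈{9}] r5c8 is down to just 9, so r5c8=9.
Step 23. [r8c2∈{1}] r8c2 is down to just 1 ⇒ r8c2=1.
Step 24. [r3c8∈{3}] nothing but 3 survives at r3c8. So r3c8=3.
Step 25. [r3c9∈{1}] only 1 remains possible at r3c9 ⇒ r3c9=1.
Step 26. [r4c5∈{3}] r4c5 has the single candidate 3, so r4c5=3.
Step 27. [r9c3∈{4}] only 4 remains possible at r9c3. So r9c3=4.
Step 28. [r5c3∈{7}] nothing but 7 survives at r5c3. So r5c3=7.
Step 29. [r6c3∈{5}] r6c3 has the single candidate 5 ⇒ r6c3=5.
Step 30. [r7c2∈{7}] r7c2 is down to just 7, so r7c2=7.
Step 31. [r1c7∈{4}] r1c7 has the single candidate 4. So r1c7=4.
Step 32. [r6c1∈{2}] r6c1's peers cover all but 2 ⇒ r6c1=2.
Step 33. [r4c4∈{1}] only 1 remains possible at r4c4 ⇒ r4c4=1.
Step 34. [r6c2∈{3}] nothing but 3 survives at r6c2 ⇒ r6c2=3.
Step 35. [r1c4∈{2}] r1c4 has the single candidate 2 ⇒ r1c4=2.

Answer: 7 5 1 2 6 3 4 8 9 / 9 8 3 7 4 1 2 6 5 / 4 2 6 9 5 8 7 3 1 / 8 6 9 1 3 7 5 4 2 / 1 4 7 8 2 5 3 9 6 / 2 3 5 4 9 6 1 7 8 / 5 7 2 3 8 9 6 1 4 / 6 1 8 5 7 4 9 2 3 / 3 9 4 6 1 2 8 5 7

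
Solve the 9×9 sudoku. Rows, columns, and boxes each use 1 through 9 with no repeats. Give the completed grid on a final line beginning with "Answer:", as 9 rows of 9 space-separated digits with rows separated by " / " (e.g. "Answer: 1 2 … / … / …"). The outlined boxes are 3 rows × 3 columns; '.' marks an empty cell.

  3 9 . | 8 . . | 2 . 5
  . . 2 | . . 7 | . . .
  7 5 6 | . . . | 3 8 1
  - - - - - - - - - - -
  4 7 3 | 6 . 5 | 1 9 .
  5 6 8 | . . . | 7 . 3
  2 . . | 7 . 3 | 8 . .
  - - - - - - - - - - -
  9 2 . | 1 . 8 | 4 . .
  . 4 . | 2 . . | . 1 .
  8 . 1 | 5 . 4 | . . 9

Step 1. [r9c7∈{6}] only 6 remains possible at r9c7. So r9c7=6.
Step 2. [r7c5∈{3,6,7}] row 7 places 6 nowhere but r7c5. So r7c5=6.
Step 3. [r7c9∈{7}] r7c9 has the single candidate 7, so r7c9=7.
Step 4. [r8c5∈{3,7,9}] row 8 places 3 nowhere but r8c5 ⇒ r8c5=3.
Step 5. [r2c5∈{1,4,5,9}] r2c5 is the only open cell in row 2 admitting 5, so r2c5=5.
Step 6. [r6c8∈{4,5,6}] r6c8 is the only open cell in row 6 admitting 5. So r6c8=5.
Step 7. [r1c8∈{4,6,7}] across row 1, 7 lands solely at r1c8, so r1c8=7.
Step 8. [r6c2∈{1}] r6c2's peers cover all but 1 ⇒ r6c2=1.
Step 9. [r9c8∈{2,3}] r9c8 is the only open cell in row 9 admitting 2 ⇒ r9c8=2.
Step 10. [r5c8∈{4}] r5c8's peers cover all but 4 ⇒ r5c8=4.
Step 11. [r5c4∈{9}] only 9 remains possible at r5c4. So r5c4=9.
Step 12. [r3c4∈{4}] r3c4's peers cover all but 4 ⇒ r3c4=4.
Step 13. [r1c5∈{1}] r1c5 is down to just 1 ⇒ r1c5=1.
Step 14. [r5c5∈{2}] only 2 remains possible at r5c5 ⇒ r5c5=2.
Step 15. [r7c3∈{5}] r7c3's peers cover all but 5, so r7c3=5.
Step 16. [r2c8∈{6}] r2c8 is down to just 6. So r2c8=6.
Step 17. [r3c5∈{9}] r3c5 has the single candidate 9. So r3c5=9.
Step 18. [r8c3∈{7}] nothing but 7 survives at r8c3. So r8c3=7.
Step 19. [r6c9∈{6}] r6c9's peers cover all but 6, so r6c9=6.
Step 20. [r8c1∈{6}] r8c1 has the single candidate 6 ⇒ r8c1=6.
Step 21. [r4c5∈{8}] nothing but 8 survives at r4c5, so r4c5=8.
Step 22. [r8c9∈{8}] nothing but 8 survives at r8c9 ⇒ r8c9=8.
Step 23. [r1c6∈{6}] nothing but 6 survives at r1c6. So r1c6=6.
Step 24. [r2c1∈{1}] only 1 remains possible at r2c1, so r2c1=1.
Step 25. [r2c7∈{9}] r2c7 is down to just 9 ⇒ r2c7=9.
Step 26. [r5c6∈{1}] nothing but 1 survives at r5c6 ⇒ r5c6=1.
Step 27. [r8c6∈{9}] nothing but 9 survives at r8c6. So r8c6=9.
Step 28. [r6c5∈{4}] r6c5 is down to just 4 ⇒ r6c5=4.
Step 29. [r2c4∈{3}] r2c4's peers cover all but 3 ⇒ r2c4=3.
Step 30. [r9c5∈{7}] r9c5 has the single candidate 7. So r9c5=7.
Step 31. [r2c2∈{8}] r2c2 has the single candidate 8. So r2c2=8.
Step 32. [r3c6∈{2}] nothing but 2 survives at r3c6. So r3c6=2.
Step 33. [r8c7∈{5}] nothing but 5 survives at r8c7. So r8c7=5.
Step 34. [r7c8∈{3}] nothing but 3 survives at r7c8, so r7c8=3.
Step 35. [r6c3∈{9}] r6c3 has the single candidate 9. So r6c3=9.
Step 36. [r4c9∈{2}] r4c9 is down to just 2, so r4c9=2.
Step 37. [r2c9∈{4}] only 4 remains possible at r2c9. So r2c9=4.
Step 38. [r9c2∈{3}] only 3 remains possible at r9c2. So r9c2=3.
Step 39. [r1c3∈{4}] only 4 remains possible at r1c3. So r1c3=4.

Answer: 3 9 4 8 1 6 2 7 5 / 1 8 2 3 5 7 9 6 4 / 7 5 6 4 9 2 3 8 1 / 4 7 3 6 8 5 1 9 2 / 5 6 8 9 2 1 7 4 3 / 2 1 9 7 4 3 8 5 6 / 9 2 5 1 6 8 4 3 7 / 6 4 7 2 3 9 5 1 8 / 8 3 1 5 7 4 6 2 9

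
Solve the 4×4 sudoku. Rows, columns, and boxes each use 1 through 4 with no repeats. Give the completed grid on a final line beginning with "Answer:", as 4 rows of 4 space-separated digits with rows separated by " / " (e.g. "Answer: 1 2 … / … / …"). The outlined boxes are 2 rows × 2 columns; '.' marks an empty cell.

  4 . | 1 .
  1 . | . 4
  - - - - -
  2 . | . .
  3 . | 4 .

Step 1. [r2c3∈{2,3}] 2 has one home in col 3: r2c3 ⇒ r2c3=2.
Step 2. [r4c2∈{1}] only 1 remains possible at r4c2 ⇒ r4c2=1.
Step 3. [r1c4∈{3}] r1c4's peers cover all but 3. So r1c4=3.
Step 4. [r3c3∈{3}] nothing but 3 survives at r3c3, so r3c3=3.
Step 5. [r2c2∈{3}] only 3 remains possible at r2c2 ⇒ r2c2=3.
Step 6. [r1c2∈{2}] r1c2 has the single candidate 2. So r1c2=2.
Step 7. [r3c4∈{1}] r3c4 has the single candidate 1, so r3c4=1.
Step 8. [r4c4∈{2}] r4c4's peers cover all but 2 ⇒ r4c4=2.
Step 9. [r3c2∈{4}] r3c2 has the single candidate 4, so r3c2=4.

Answer: 4 2 1 3 / 1 3 2 4 / 2 4 3 1 / 3 1 4 2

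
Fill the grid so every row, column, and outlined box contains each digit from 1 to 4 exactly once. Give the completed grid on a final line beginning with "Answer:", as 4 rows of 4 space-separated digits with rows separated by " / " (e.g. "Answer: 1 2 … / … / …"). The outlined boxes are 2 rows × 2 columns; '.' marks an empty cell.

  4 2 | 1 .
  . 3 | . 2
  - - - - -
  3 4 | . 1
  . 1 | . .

Step 1. [r4c3∈{2,3,4}] col 3 places 3 nowhere but r4c3, so r4c3=3.
Step 2. [r3c3∈{2}] r3c3 is down to just 2, so r3c3=2.
Step 3. [r4c4∈{4}] nothing but 4 survives at r4c4, so r4c4=4.
Step 4. [r2c3∈{4}] only 4 remains possible at r2c3, so r2c3=4.
Step 5. [r1c4∈{3}] r1c4 has the single candidate 3 ⇒ r1c4=3.
Step 6. [r4c1∈{2}] only 2 remains possible at r4c1, so r4c1=2.
Step 7. [r2c1∈{1}] r2c1 has the single candidate 1 ⇒ r2c1=1.

Answer: 4 2 1 3 / 1 3 4 2 / 3 4 2 1 / 2 1 3 4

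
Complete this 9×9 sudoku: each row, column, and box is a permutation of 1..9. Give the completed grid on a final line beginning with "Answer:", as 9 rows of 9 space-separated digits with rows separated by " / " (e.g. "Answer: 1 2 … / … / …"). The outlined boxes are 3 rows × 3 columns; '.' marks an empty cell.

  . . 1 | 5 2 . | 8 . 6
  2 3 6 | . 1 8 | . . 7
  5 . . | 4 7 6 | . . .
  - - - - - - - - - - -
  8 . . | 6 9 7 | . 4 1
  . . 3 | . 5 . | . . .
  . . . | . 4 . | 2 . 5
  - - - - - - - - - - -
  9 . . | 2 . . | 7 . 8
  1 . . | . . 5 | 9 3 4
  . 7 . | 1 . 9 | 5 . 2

Step 1. [r1c8∈{9}] r1c8 is down to just 9. So r1c8=9.
Step 2. [r9c8∈{6}] r9c8 is down to just 6 ⇒ r9c8=6.
Step 3. [r6c3∈{7,9}] in col 3, 7 fits only at r6c3 ⇒ r6c3=7.
Step 4. [r6c2∈{1,6,9}] in row 6, 9 fits only at r6c2. So r6c2=9.
Step 5. [r5c2∈{1,2,4,6}] in col 2, 1 fits only at r5c2 ⇒ r5c2=1.
Step 6. [r5c1∈{4,6}] across row 5, 4 lands solely at r5c1. So r5c1=4.
Step 7. [r5c4∈{8}] only 8 remains possible at r5c4 ⇒ r5c4=8.
Step 8. [r7c6∈{3,4}] col 6 places 4 nowhere but r7c6 ⇒ r7c6=4.
Step 9. [r7c3∈{5}] only 5 remains possible at r7c3 ⇒ r7c3=5.
Step 10. [r7c5∈{3,6}] row 7 places 3 nowhere but r7c5, so r7c5=3.
Step 11. [r8c5∈{6,8}] r8c5 is the only open cell in col 5 admitting 6. So r8c5=6.
Step 12. [r3c2∈{8}] r3c2 is down to just 8. So r3c2=8.
Step 13. [r3c7∈{1,3}] r3c7 is the only open cell in col 7 admitting 1. So r3c7=1.
Step 14. [r8c2∈{2}] r8c2's peers cover all but 2 ⇒ r8c2=2.
Step 15. [r6c6∈{1,3}] across row 6, 1 lands solely at r6c6. So r6c6=1.
Step 16. [r9c5∈{8}] r9c5's peers cover all but 8 ⇒ r9c5=8.
Step 17. [r2c7∈{4}] only 4 remains possible at r2c7 ⇒ r2c7=4.
Step 18. [r3c3∈{9}] r3c3's peers cover all but 9. So r3c3=9.
Step 19. [r1c6∈{3}] nothing but 3 survives at r1c6 ⇒ r1c6=3.
Step 20. [r7c2∈{6}] nothing but 6 survives at r7c2, so r7c2=6.
Step 21. [r6c4∈{3}] r6c4's peers cover all but 3, so r6c4=3.
Step 22. [r5c9∈{9}] r5c9's peers cover all but 9. So r5c9=9.
Step 23. [r5c6∈{2}] r5c6 is down to just 2, so r5c6=2.
Step 24. [r5c8∈{7}] only 7 remains possible at r5c8, so r5c8=7.
Step 25. [r2c8∈{5}] r2c8 has the single candidate 5. So r2c8=5.
Step 26. [r9c1∈{3}] nothing but 3 survives at r9c1, so r9c1=3.
Step 27. [r3c9∈{3}] only 3 remains possible at r3c9, so r3c9=3.
Step 28. [r4c7∈{3}] nothing but 3 survives at r4c7 ⇒ r4c7=3.
Step 29. [r5c7∈{6}] r5c7 is down to just 6. So r5c7=6.
Step 30. [r2c4∈{9}] only 9 remains possible at r2c4 ⇒ r2c4=9.
Step 31. [r8c4∈{7}] only 7 remains possible at r8c4. So r8c4=7.
Step 32. [r4c3∈{2}] r4c3's peers cover all but 2 ⇒ r4c3=2.
Step 33. [r6c1∈{6}] nothing but 6 survives at r6c1, so r6c1=6.
Step 34. [r6c8∈{8}] r6c8 has the single candidate 8 ⇒ r6c8=8.
Step 35. [r7c8∈{1}] nothing but 1 survives at r7c8, so r7c8=1.
Step 36. [r8c3∈{8}] r8c3's peers cover all but 8. So r8c3=8.
Step 37. [r1c1∈{7}] only 7 remains possible at r1c1. So r1c1=7.
Step 38. [r9c3∈{4}] only 4 remains possible at r9c3, so r9c3=4.
Step 39. [r1c2∈{4}] r1c2's peers cover all but 4. So r1c2=4.
Step 40. [r3c8∈{2}] r3c8 is down to just 2. So r3c8=2.
Step 41. [r4c2∈{5}] only 5 remains possible at r4c2 ⇒ r4c2=5.

Answer: 7 4 1 5 2 3 8 9 6 / 2 3 6 9 1 8 4 5 7 / 5 8 9 4 7 6 1 2 3 / 8 5 2 6 9 7 3 4 1 / 4 1 3 8 5 2 6 7 9 / 6 9 7 3 4 1 2 8 5 / 9 6 5 2 3 4 7 1 8 / 1 2 8 7 6 5 9 3 4 / 3 7 4 1 8 9 5 6 2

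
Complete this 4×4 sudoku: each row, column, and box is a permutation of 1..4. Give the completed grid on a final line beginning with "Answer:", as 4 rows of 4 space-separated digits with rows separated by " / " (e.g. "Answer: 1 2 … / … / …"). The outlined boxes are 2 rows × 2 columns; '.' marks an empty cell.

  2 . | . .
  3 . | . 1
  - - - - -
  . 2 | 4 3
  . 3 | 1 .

Step 1. [r1c2∈{1,4}] in row 1, 1 fits only at r1c2. So r1c2=1.
Step 2. [r4c4∈{2}] r4c4 has the single candidate 2, so r4c4=2.
Step 3. [r1c3∈{3}] only 3 remains possible at r1c3 ⇒ r1c3=3.
Step 4. [r2c2∈{4}] nothing but 4 survives at r2c2, so r2c2=4.
Step 5. [r4c1∈{4}] only 4 remains possible at r4c1. So r4c1=4.
Step 6. [r1c4∈{4}] r1c4's peers cover all but 4. So r1c4=4.
Step 7. [r3c1∈{1}] only 1 remains possible at r3c1 ⇒ r3c1=1.
Step 8. [r2c3∈{2}] nothing but 2 survives at r2c3. So r2c3=2.

Answer: 2 1 3 4 / 3 4 2 1 / 1 2 4 3 / 4 3 1 2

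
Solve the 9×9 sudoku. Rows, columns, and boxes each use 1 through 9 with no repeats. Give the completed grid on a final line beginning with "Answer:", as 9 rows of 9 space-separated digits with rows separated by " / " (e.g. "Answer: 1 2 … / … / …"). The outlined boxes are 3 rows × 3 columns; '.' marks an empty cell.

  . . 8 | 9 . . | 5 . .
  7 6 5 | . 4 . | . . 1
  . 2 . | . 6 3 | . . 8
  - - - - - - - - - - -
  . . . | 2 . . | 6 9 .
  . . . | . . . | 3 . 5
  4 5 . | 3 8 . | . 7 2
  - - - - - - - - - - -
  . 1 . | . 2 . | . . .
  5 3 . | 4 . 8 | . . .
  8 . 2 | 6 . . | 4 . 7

Step 1. [r9c2∈{9}] r9c2 is down to just 9 ⇒ r9c2=9.
Step 2. [r2c8∈{2,3}] in row 2, 3 fits only at r2c8 ⇒ r2c8=3.
Step 3. [r7c1∈{6}] r7c1's peers cover all but 6 ⇒ r7c1=6.
Step 4. [r6c7∈{1}] nothing but 1 survives at r6c7. So r6c7=1.
Step 5. [r2c7∈{2,9}] r2c7 is the only open cell in row 2 admitting 9 ⇒ r2c7=9.
Step 6. [r1c8∈{2,4,6}] in box 3, 2 fits only at r1c8, so r1c8=2.
Step 7. [r8c3∈{7}] r8c3's peers cover all but 7 ⇒ r8c3=7.
Step 8. [r5c8∈{4,8}] in box 6, 8 fits only at r5c8 ⇒ r5c8=8.
Step 9. [r5c6∈{1,4,6,7,9}] r5c6 is the only open cell in row 5 admitting 4, so r5c6=4.
Step 10. [r7c8∈{5}] r7c8 has the single candidate 5. So r7c8=5.
Step 11. [r5c2∈{7}] r5c2 has the single candidate 7 ⇒ r5c2=7.
Step 12. [r5c4∈{1}] nothing but 1 survives at r5c4 ⇒ r5c4=1.
Step 13. [r5c5∈{9}] r5c5 is down to just 9. So r5c5=9.
Step 14. [r8c5∈{1}] r8c5 has the single candidate 1, so r8c5=1.
Step 15. [r1c5∈{7}] nothing but 7 survives at r1c5 ⇒ r1c5=7.
Step 16. [r8c9∈{6,9}] 9 has one home in row 8: r8c9 ⇒ r8c9=9.
Step 17. [r4c6∈{5,7}] 7 has one home in row 4: r4c6. So r4c6=7.
Step 18. [r1c1∈{1,3}] across row 1, 3 lands solely at r1c1, so r1c1=3.
Step 19. [r6c3∈{6,9}] in row 6, 9 fits only at r6c3, so r6c3=9.
Step 20. [r4c1∈{1}] nothing but 1 survives at r4c1 ⇒ r4c1=1.
Step 21. [r1c2∈{4}] r1c2's peers cover all but 4 ⇒ r1c2=4.
Step 22. [r9c5∈{3,5}] r9c5 is the only open cell in row 9 admitting 3. So r9c5=3.
Step 23. [r5c1∈{2}] r5c1's peers cover all but 2, so r5c1=2.
Step 24. [r4c3∈{3}] r4c3 has the single candidate 3 ⇒ r4c3=3.
Step 25. [r3c7∈{7}] r3c7 has the single candidate 7 ⇒ r3c7=7.
Step 26. [r5c3∈{6}] only 6 remains possible at r5c3, so r5c3=6.
Step 27. [r3c8∈{4}] r3c8 has the single candidate 4. So r3c8=4.
Step 28. [r4c5∈{5}] nothing but 5 survives at r4c5 ⇒ r4c5=5.
Step 29. [r9c6∈{5}] r9c6 is down to just 5. So r9c6=5.
Step 30. [r3c1∈{9}] r3c1 is down to just 9 ⇒ r3c1=9.
Step 31. [r6c6∈{6}] only 6 remains possible at r6c6 ⇒ r6c6=6.
Step 32. [r7c3∈{4}] only 4 remains possible at r7c3. So r7c3=4.
Step 33. [r8c8∈{6}] nothing but 6 survives at r8c8 ⇒ r8c8=6.
Step 34. [r3c3∈{1}] only 1 remains possible at r3c3. So r3c3=1.
Step 35. [r2c4∈{8}] only 8 remains possible at r2c4, so r2c4=8.
Step 36. [r7c6∈{9}] r7c6 is down to just 9 ⇒ r7c6=9.
Step 37. [r7c7∈{8}] only 8 remains possible at r7c7 ⇒ r7c7=8.
Step 38. [r1c9∈{6}] nothing but 6 survives at r1c9. So r1c9=6.
Step 39. [r9c8∈{1}] r9c8 is down to just 1. So r9c8=1.
Step 40. [r1c6∈{1}] r1c6 is down to just 1. So r1c6=1.
Step 41. [r2c6∈{2}] r2c6 has the single candidate 2, so r2c6=2.
Step 42. [r4c2∈{8}] r4c2 is down to just 8, so r4c2=8.
Step 43. [r8c7∈{2}] r8c7's peers cover all but 2, so r8c7=2.
Step 44. [r3c4∈{5}] nothing but 5 survives at r3c4 ⇒ r3c4=5.
Step 45. [r7c4∈{7}] r7c4 has the single candidate 7, so r7c4=7.
Step 46. [r4c9∈{4}] only 4 remains possible at r4c9 ⇒ r4c9=4.
Step 47. [r7c9∈{3}] nothing but 3 survives at r7c9 ⇒ r7c9=3.

Answer: 3 4 8 9 7 1 5 2 6 / 7 6 5 8 4 2 9 3 1 / 9 2 1 5 6 3 7 4 8 / 1 8 3 2 5 7 6 9 4 / 2 7 6 1 9 4 3 8 5 / 4 5 9 3 8 6 1 7 2 / 6 1 4 7 2 9 8 5 3 / 5 3 7 4 1 8 2 6 9 / 8 9 2 6 3 5 4 1 7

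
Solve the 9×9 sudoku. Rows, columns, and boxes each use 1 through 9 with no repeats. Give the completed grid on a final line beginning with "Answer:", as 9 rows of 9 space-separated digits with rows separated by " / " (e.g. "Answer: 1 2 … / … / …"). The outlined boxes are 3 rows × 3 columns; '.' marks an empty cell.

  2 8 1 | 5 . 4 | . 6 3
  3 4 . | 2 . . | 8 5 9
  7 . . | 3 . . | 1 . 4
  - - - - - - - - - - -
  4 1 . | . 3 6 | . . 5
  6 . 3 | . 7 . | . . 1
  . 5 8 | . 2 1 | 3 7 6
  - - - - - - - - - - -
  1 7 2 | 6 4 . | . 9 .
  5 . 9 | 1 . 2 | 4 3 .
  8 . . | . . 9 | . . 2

Step 1. [r9c7∈{5,6,7}] in col 7, 6 fits only at r9c7 ⇒ r9c7=6.
Step 2. [r2c3∈{6}] nothing but 6 survives at r2c3 ⇒ r2c3=6.
Step 3. [r5c2∈{2,9}] 2 has one home in col 2: r5c2. So r5c2=2.
Step 4. [r8c5∈{8}] nothing but 8 survives at r8c5. So r8c5=8.
Step 5. [r5c7∈{9}] r5c7's peers cover all but 9, so r5c7=9.
Step 6. [r4c4∈{8,9}] r4c4 is the only open cell in row 4 admitting 9 ⇒ r4c4=9.
Step 7. [r5c4∈{4,8}] col 4 places 8 nowhere but r5c4. So r5c4=8.
Step 8. [r3c5∈{6,9}] 6 has one home in row 3: r3c5. So r3c5=6.
Step 9. [r7c6∈{3,5}] row 7 places 3 nowhere but r7c6, so r7c6=3.
Step 10. [r3c8∈{2}] r3c8's peers cover all but 2 ⇒ r3c8=2.
Step 11. [r1c7∈{7}] r1c7 has the single candidate 7, so r1c7=7.
Step 12. [r3c3∈{5}] r3c3's peers cover all but 5 ⇒ r3c3=5.
Step 13. [r7c7∈{5}] r7c7 has the single candidate 5 ⇒ r7c7=5.
Step 14. [r5c6∈{5}] nothing but 5 survives at r5c6 ⇒ r5c6=5.
Step 15. [r3c2∈{9}] only 9 remains possible at r3c2, so r3c2=9.
Step 16. [r4c3∈{7}] only 7 remains possible at r4c3, so r4c3=7.
Step 17. [r3c6∈{8}] only 8 remains possible at r3c6 ⇒ r3c6=8.
Step 18. [r2c5∈{1}] r2c5 is down to just 1, so r2c5=1.
Step 19. [r2c6∈{7}] only 7 remains possible at r2c6, so r2c6=7.
Step 20. [r9c2∈{3}] r9c2 has the single candidate 3 ⇒ r9c2=3.
Step 21. [r8c9∈{7}] only 7 remains possible at r8c9, so r8c9=7.
Step 22. [r9c3∈{4}] r9c3 has the single candidate 4, so r9c3=4.
Step 23. [r9c4∈{7}] r9c4 is down to just 7. So r9c4=7.
Step 24. [r6c1∈{9}] r6c1 is down to just 9 ⇒ r6c1=9.
Step 25. [r4c8∈{8}] only 8 remains possible at r4c8. So r4c8=8.
Step 26. [r9c5∈{5}] r9c5 has the single candidate 5, so r9c5=5.
Step 27. [r6c4∈{4}] nothing but 4 survives at r6c4. So r6c4=4.
Step 28. [r8c2∈{6}] r8c2 is down to just 6 ⇒ r8c2=6.
Step 29. [r1c5∈{9}] r1c5 has the single candidate 9 ⇒ r1c5=9.
Step 30. [r4c7∈{2}] r4c7 is down to just 2 ⇒ r4c7=2.
Step 31. [r7c9∈{8}] r7c9 has the single candidate 8 ⇒ r7c9=8.
Step 32. [r9c8∈{1}] only 1 remains possible at r9c8 ⇒ r9c8=1.
Step 33. [r5c8∈{4}] r5c8's peers cover all but 4. So r5c8=4.

Answer: 2 8 1 5 9 4 7 6 3 / 3 4 6 2 1 7 8 5 9 / 7 9 5 3 6 8 1 2 4 / 4 1 7 9 3 6 2 8 5 / 6 2 3 8 7 5 9 4 1 / 9 5 8 4 2 1 3 7 6 / 1 7 2 6 4 3 5 9 8 / 5 6 9 1 8 2 4 3 7 / 8 3 4 7 5 9 6 1 2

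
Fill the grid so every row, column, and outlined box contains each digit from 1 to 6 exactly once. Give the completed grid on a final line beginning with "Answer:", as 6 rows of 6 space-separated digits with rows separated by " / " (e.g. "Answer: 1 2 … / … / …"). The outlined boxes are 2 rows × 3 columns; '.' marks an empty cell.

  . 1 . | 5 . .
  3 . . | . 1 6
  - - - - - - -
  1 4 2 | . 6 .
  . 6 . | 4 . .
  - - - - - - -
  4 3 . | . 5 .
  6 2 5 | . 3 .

Step 1. [r4c6∈{1,2,3,5}] r4c6 is the only open cell in row 4 admitting 1. So r4c6=1.
Step 2. [r1c6∈{2,3,4}] r1c6 is the only open cell in row 1 admitting 3, so r1c6=3.
Step 3. [r5c4∈{1,2,6}] r5c4 is the only open cell in row 5 admitting 6. So r5c4=6.
Step 4. [r1c5∈{2,4}] in col 5, 4 fits only at r1c5, so r1c5=4.
Step 5. [r3c4∈{3}] nothing but 3 survives at r3c4, so r3c4=3.
Step 6. [r4c3∈{3}] nothing but 3 survives at r4c3 ⇒ r4c3=3.
Step 7. [r3c6∈{5}] r3c6 is down to just 5, so r3c6=5.
Step 8. [r1c3∈{6}] only 6 remains possible at r1c3, so r1c3=6.
Step 9. [r2c3∈{4}] only 4 remains possible at r2c3. So r2c3=4.
Step 10. [r6c6∈{4}] r6c6 has the single candidate 4, so r6c6=4.
Step 11. [r5c6∈{2}] r5c6's peers cover all but 2 ⇒ r5c6=2.
Step 12. [r1c1∈{2}] r1c1's peers cover all but 2 ⇒ r1c1=2.
Step 13. [r2c4∈{2}] only 2 remains possible at r2c4. So r2c4=2.
Step 14. [r2c2∈{5}] r2c2 has the single candidate 5, so r2c2=5.
Step 15. [r5c3∈{1}] r5c3 has the single candidate 1. So r5c3=1.
Step 16. [r6c4∈{1}] r6c4 is down to just 1 ⇒ r6c4=1.
Step 17. [r4c1∈{5}] r4c1 is down to just 5 ⇒ r4c1=5.
Step 18. [r4c5∈{2}] r4c5 has the single candidate 2. So r4c5=2.

Answer: 2 1 6 5 4 3 / 3 5 4 2 1 6 / 1 4 2 3 6 5 / 5 6 3 4 2 1 / 4 3 1 6 5 2 / 6 2 5 1 3 4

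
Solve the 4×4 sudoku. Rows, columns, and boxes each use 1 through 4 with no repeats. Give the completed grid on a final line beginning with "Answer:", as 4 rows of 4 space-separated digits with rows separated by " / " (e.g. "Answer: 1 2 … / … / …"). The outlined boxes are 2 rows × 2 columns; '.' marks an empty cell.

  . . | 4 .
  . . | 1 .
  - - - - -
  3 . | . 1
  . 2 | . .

Step 1. [r4c4∈{3,4}] r4c4 is the only open cell in col 4 admitting 4, so r4c4=4.
Step 2. [r2c1∈{2,4}] r2c1 is the only open cell in col 1 admitting 4 ⇒ r2c1=4.
Step 3. [r1c2∈{1,3}] r1c2 is the only open cell in col 2 admitting 1. So r1c2=1.
Step 4. [r2c4∈{2,3}] across row 2, 2 lands solely at r2c4. So r2c4=2.
Step 5. [r4c1∈{1}] r4c1's peers cover all but 1, so r4c1=1.
Step 6. [r3c3∈{2}] nothing but 2 survives at r3c3. So r3c3=2.
Step 7. [r2c2∈{3}] nothing but 3 survives at r2c2. So r2c2=3.
Step 8. [r1c1∈{2}] r1c1 is down to just 2 ⇒ r1c1=2.
Step 9. [r4c3∈{3}] only 3 remains possible at r4c3 ⇒ r4c3=3.
Step 10. [r1c4∈{3}] r1c4's peers cover all but 3, so r1c4=3.
Step 11. [r3c2∈{4}] only 4 remains possible at r3c2. So r3c2=4.

Answer: 2 1 4 3 / 4 3 1 2 / 3 4 2 1 / 1 2 3 4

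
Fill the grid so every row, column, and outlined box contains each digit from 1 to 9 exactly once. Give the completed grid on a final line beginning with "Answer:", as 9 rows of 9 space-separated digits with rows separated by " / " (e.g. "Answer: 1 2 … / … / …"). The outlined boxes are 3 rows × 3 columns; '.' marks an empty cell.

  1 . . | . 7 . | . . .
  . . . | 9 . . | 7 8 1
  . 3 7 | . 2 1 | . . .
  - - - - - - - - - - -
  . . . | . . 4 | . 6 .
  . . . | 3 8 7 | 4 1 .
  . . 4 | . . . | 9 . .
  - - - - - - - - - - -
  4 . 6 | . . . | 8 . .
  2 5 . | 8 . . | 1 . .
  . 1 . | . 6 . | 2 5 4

Step 1. [r3c1∈{5,6,8,9}] across row 3, 8 lands solely at r3c1. So r3c1=8.
Step 2. [r4c5∈{1,5,9}] box 5 places 9 nowhere but r4c5, so r4c5=9.
Step 3. [r8c9∈{3,6,7,9}] row 8 places 6 nowhere but r8c9. So r8c9=6.
Step 4. [r4c3∈{1,2,3,5,8}] 1 has one home in col 3: r4c3 ⇒ r4c3=1.
Step 5. [r8c8∈{3,7,9}] across row 8, 7 lands solely at r8c8, so r8c8=7.
Step 6. [r1c6∈{3,5,6,8}] row 1 places 8 nowhere but r1c6 ⇒ r1c6=8.
Step 7. [r8c5∈{3,4}] in row 8, 4 fits only at r8c5. So r8c5=4.
Step 8. [r2c2∈{2,4,6}] row 2 places 4 nowhere but r2c2 ⇒ r2c2=4.
Step 9. [r2c3∈{2,5}] r2c3 is the only open cell in row 2 admitting 2. So r2c3=2.
Step 10. [r9c3∈{3,8,9}] 8 has one home in row 9: r9c3, so r9c3=8.
Step 11. [r8c3∈{3,9}] r8c3 is the only open cell in col 3 admitting 3 ⇒ r8c3=3.
Step 12. [r9c6∈{3,9}] row 9 places 3 nowhere but r9c6, so r9c6=3.
Step 13. [r9c1∈{7,9}] 9 has one home in row 9: r9c1. So r9c1=9.
Step 14. [r7c2∈{7}] only 7 remains possible at r7c2 ⇒ r7c2=7.
Step 15. [r8c6∈{9}] r8c6's peers cover all but 9, so r8c6=9.
Step 16. [r6c9∈{2,3,5,7,8}] r4c7, r5c9, r6c8 in box 6 together hold only {2,3,5}; those three values are spoken for. So r6c9≠3.
Step 17. [r2c5∈{3,5}] r2c5 is the only open cell in row 2 admitting 3 ⇒ r2c5=3.
Step 18. [r1c9∈{2,3,5,9}] 9 in box 1 is pinned to row 1 ⇒ r1c9≠9.
Step 19. [r6c9∈{2,5,7,8}] box 6 has a naked triple {2,3,5} across r4c7, r5c9, r6c8, so r6c9≠5.
Step 20. [r6c9∈{2,7,8}] r4c7, r5c9, r6c8 in box 6 together hold only {2,3,5}; those three values are spoken for. So r6c9≠2.
Step 21. [r6c2∈{2,6,8}] the only places for 6 in box 5 are along row 6, so r6c2≠6.
Step 22. [r6c1∈{3,5,6,7}] col 1 has a naked pair {5,6} at r2c1 and r5c1. So r6c1≠5.
Step 23. [r4c9∈{2,3,5,7,8}] the triple r4c7,r5c9,r6c8 in box 6 confines {2,3,5} to those cells, so r4c9≠2.
Step 24. [r4c4∈{2,5}] 5 in row 6 is pinned to box 5. So r4c4≠5.
Step 25. [r4c4∈{2}] r4c4 is down to just 2 ⇒ r4c4=2.
Step 26. [r4c2∈{8}] nothing but 8 survives at r4c2. So r4c2=8.
Step 27. [r6c2∈{2}] r6c2 has the single candidate 2 ⇒ r6c2=2.
Step 28. [r6c8∈{3}] r6c8's peers cover all but 3. So r6c8=3.
Step 29. [r4c7∈{5}] r4c7's peers cover all but 5. So r4c7=5.
Step 30. [r1c8∈{2,4,9}] across col 8, 2 lands solely at r1c8 ⇒ r1c8=2.
Step 31. [r1c4∈{4,5,6}] 4 has one home in row 1: r1c4, so r1c4=4.
Step 32. [r7c8∈{9}] only 9 remains possible at r7c8. So r7c8=9.
Step 33. [r4c9∈{7}] only 7 remains possible at r4c9 ⇒ r4c9=7.
Step 34. [r3c7∈{6}] r3c7 is down to just 6, so r3c7=6.
Step 35. [r6c4∈{1,5,6}] col 4 places 6 nowhere but r6c4, so r6c4=6.
Step 36. [r6c6∈{5}] nothing but 5 survives at r6c6, so r6c6=5.
Step 37. [r1c2∈{6,9}] row 1 places 6 nowhere but r1c2 ⇒ r1c2=6.
Step 38. [r7c4∈{1,5}] col 4 places 1 nowhere but r7c4. So r7c4=1.
Step 39. [r1c3∈{5,9}] row 1 places 9 nowhere but r1c3, so r1c3=9.
Step 40. [r1c9∈{3,5}] r1c9 is the only open cell in row 1 admitting 5 ⇒ r1c9=5.
Step 41. [r5c3∈{5}] r5c3 is down to just 5 ⇒ r5c3=5.
Step 42. [r2c6∈{6}] r2c6's peers cover all but 6. So r2c6=6.
Step 43. [r7c9∈{3}] only 3 remains possible at r7c9 ⇒ r7c9=3.
Step 44. [r5c9∈{2}] only 2 remains possible at r5c9, so r5c9=2.
Step 45. [r6c9∈{8}] nothing but 8 survives at r6c9, so r6c9=8.
Step 46. [r9c4∈{7}] r9c4 has the single candidate 7. So r9c4=7.
Step 47. [r1c7∈{3}] r1c7's peers cover all but 3, so r1c7=3.
Step 48. [r7c5∈{5}] r7c5 has the single candidate 5. So r7c5=5.
Step 49. [r2c1∈{5}] nothing but 5 survives at r2c1. So r2c1=5.
Step 50. [r3c4∈{5}] nothing but 5 survives at r3c4. So r3c4=5.
Step 51. [r5c1∈{6}] only 6 remains possible at r5c1 ⇒ r5c1=6.
Step 52. [r7c6∈{2}] only 2 remains possible at r7c6. So r7c6=2.
Step 53. [r3c8∈{4}] nothing but 4 survives at r3c8, so r3c8=4.
Step 54. [r6c1∈{7}] only 7 remains possible at r6c1 ⇒ r6c1=7.
Step 55. [r3c9∈{9}] r3c9 has the single candidate 9, so r3c9=9.
Step 56. [r6c5∈{1}] r6c5 has the single candidate 1. So r6c5=1.
Step 57. [r4c1∈{3}] nothing but 3 survives at r4c1, so r4c1=3.
Step 58. [r5c2∈{9}] r5c2 has the single candidate 9 ⇒ r5c2=9.

Answer: 1 6 9 4 7 8 3 2 5 / 5 4 2 9 3 6 7 8 1 / 8 3 7 5 2 1 6 4 9 / 3 8 1 2 9 4 5 6 7 / 6 9 5 3 8 7 4 1 2 / 7 2 4 6 1 5 9 3 8 / 4 7 6 1 5 2 8 9 3 / 2 5 3 8 4 9 1 7 6 / 9 1 8 7 6 3 2 5 4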